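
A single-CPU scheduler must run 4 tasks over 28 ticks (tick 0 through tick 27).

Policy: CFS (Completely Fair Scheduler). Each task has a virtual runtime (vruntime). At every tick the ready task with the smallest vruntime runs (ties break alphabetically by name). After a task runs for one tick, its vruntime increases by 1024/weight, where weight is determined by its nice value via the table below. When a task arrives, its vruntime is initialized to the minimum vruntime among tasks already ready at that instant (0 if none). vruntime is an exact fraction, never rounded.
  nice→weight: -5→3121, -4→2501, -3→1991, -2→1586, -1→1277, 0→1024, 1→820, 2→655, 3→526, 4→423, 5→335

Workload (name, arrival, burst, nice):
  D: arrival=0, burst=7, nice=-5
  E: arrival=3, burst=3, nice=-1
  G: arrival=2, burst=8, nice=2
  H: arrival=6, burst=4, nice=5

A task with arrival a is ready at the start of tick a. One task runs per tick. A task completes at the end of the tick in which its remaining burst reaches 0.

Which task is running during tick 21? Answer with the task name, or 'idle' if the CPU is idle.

running at tick 21 = G

t=0: vr[D=0] → run D
t=1: vr[D=1024/3121] → run D
t=2: vr[D=2048/3121 G=2048/3121] → run D
t=3: vr[D=3072/3121 E=2048/3121 G=2048/3121] → run E
t=4: vr[D=3072/3121 E=5811200/3985517 G=2048/3121] → run G
t=5: vr[D=3072/3121 E=5811200/3985517 G=4537344/2044255] → run D
t=6: vr[D=4096/3121 E=5811200/3985517 G=4537344/2044255 H=4096/3121] → run D
t=7: vr[D=5120/3121 E=5811200/3985517 G=4537344/2044255 H=4096/3121] → run H
t=8: vr[D=5120/3121 E=5811200/3985517 G=4537344/2044255 H=4568064/1045535] → run E
t=9: vr[D=5120/3121 E=9007104/3985517 G=4537344/2044255 H=4568064/1045535] → run D
t=10: vr[D=6144/3121 E=9007104/3985517 G=4537344/2044255 H=4568064/1045535] → run D
t=11: vr[E=9007104/3985517 G=4537344/2044255 H=4568064/1045535] → run G
t=12: vr[E=9007104/3985517 G=7733248/2044255 H=4568064/1045535] → run E
t=13: vr[G=7733248/2044255 H=4568064/1045535] → run G
t=14: vr[G=10929152/2044255 H=4568064/1045535] → run H
t=15: vr[G=10929152/2044255 H=7763968/1045535] → run G
t=16: vr[G=14125056/2044255 H=7763968/1045535] → run G
t=17: vr[G=3464192/408851 H=7763968/1045535] → run H
t=18: vr[G=3464192/408851 H=10959872/1045535] → run G
t=19: vr[G=20516864/2044255 H=10959872/1045535] → run G
t=20: vr[G=23712768/2044255 H=10959872/1045535] → run H
t=21: vr[G=23712768/2044255] → run G
t=22: (idle)
t=23: (idle)
t=24: (idle)
t=25: (idle)
t=26: (idle)
t=27: (idle)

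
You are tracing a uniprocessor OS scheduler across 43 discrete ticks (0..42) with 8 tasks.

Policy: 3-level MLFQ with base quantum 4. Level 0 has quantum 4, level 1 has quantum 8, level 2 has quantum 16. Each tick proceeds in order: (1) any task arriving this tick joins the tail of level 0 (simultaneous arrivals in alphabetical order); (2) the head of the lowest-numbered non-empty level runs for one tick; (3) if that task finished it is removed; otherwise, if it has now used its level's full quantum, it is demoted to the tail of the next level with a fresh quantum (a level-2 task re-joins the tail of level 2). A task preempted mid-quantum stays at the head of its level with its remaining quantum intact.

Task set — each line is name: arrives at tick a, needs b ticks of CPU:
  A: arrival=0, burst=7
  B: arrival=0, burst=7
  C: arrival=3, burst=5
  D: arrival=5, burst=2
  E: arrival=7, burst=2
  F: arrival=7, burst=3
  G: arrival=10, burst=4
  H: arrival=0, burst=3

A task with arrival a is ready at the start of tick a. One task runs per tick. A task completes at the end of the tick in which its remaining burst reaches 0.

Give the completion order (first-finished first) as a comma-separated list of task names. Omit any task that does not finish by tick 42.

completion order = H, D, E, F, G, A, B, C

t=0: L0/L1/L2 = ABH/-/- → run A
t=1: L0/L1/L2 = ABH/-/- → run A
t=2: L0/L1/L2 = ABH/-/- → run A
t=3: L0/L1/L2 = ABHC/-/- → run A
t=4: L0/L1/L2 = BHC/A/- → run B
t=5: L0/L1/L2 = BHCD/A/- → run B
t=6: L0/L1/L2 = BHCD/A/- → run B
t=7: L0/L1/L2 = BHCDEF/A/- → run B
t=8: L0/L1/L2 = HCDEF/AB/- → run H
t=9: L0/L1/L2 = HCDEF/AB/- → run H
t=10: L0/L1/L2 = HCDEFG/AB/- → run H
t=11: L0/L1/L2 = CDEFG/AB/- → run C
t=12: L0/L1/L2 = CDEFG/AB/- → run C
t=13: L0/L1/L2 = CDEFG/AB/- → run C
t=14: L0/L1/L2 = CDEFG/AB/- → run C
t=15: L0/L1/L2 = DEFG/ABC/- → run D
t=16: L0/L1/L2 = DEFG/ABC/- → run D
t=17: L0/L1/L2 = EFG/ABC/- → run E
t=18: L0/L1/L2 = EFG/ABC/- → run E
t=19: L0/L1/L2 = FG/ABC/- → run F
t=20: L0/L1/L2 = FG/ABC/- → run F
t=21: L0/L1/L2 = FG/ABC/- → run F
t=22: L0/L1/L2 = G/ABC/- → run G
t=23: L0/L1/L2 = G/ABC/- → run G
t=24: L0/L1/L2 = G/ABC/- → run G
t=25: L0/L1/L2 = G/ABC/- → run G
t=26: L0/L1/L2 = -/ABC/- → run A
t=27: L0/L1/L2 = -/ABC/- → run A
t=28: L0/L1/L2 = -/ABC/- → run A
t=29: L0/L1/L2 = -/BC/- → run B
t=30: L0/L1/L2 = -/BC/- → run B
t=31: L0/L1/L2 = -/BC/- → run B
t=32: L0/L1/L2 = -/C/- → run C
t=33: (idle)
t=34: (idle)
t=35: (idle)
t=36: (idle)
t=37: (idle)
t=38: (idle)
t=39: (idle)
t=40: (idle)
t=41: (idle)
t=42: (idle)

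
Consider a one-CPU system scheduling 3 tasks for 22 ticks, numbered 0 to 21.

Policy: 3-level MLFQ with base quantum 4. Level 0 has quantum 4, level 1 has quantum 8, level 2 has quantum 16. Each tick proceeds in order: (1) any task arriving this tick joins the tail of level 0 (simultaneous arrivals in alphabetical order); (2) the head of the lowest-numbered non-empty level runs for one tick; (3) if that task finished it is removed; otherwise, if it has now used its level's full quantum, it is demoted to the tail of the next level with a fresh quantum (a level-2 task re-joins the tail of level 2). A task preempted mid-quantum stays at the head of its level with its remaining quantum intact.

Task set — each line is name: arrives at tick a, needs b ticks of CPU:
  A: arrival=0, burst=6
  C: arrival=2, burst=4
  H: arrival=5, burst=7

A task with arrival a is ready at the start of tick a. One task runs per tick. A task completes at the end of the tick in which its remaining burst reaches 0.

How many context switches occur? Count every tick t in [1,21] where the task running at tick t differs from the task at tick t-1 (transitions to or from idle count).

context switches = 5

t=0: L0/L1/L2 = A/-/- → run A
t=1: L0/L1/L2 = A/-/- → run A
t=2: L0/L1/L2 = AC/-/- → run A
t=3: L0/L1/L2 = AC/-/- → run A
t=4: L0/L1/L2 = C/A/- → run C
t=5: L0/L1/L2 = CH/A/- → run C
t=6: L0/L1/L2 = CH/A/- → run C
t=7: L0/L1/L2 = CH/A/- → run C
t=8: L0/L1/L2 = H/A/- → run H
t=9: L0/L1/L2 = H/A/- → run H
t=10: L0/L1/L2 = H/A/- → run H
t=11: L0/L1/L2 = H/A/- → run H
t=12: L0/L1/L2 = -/AH/- → run A
t=13: L0/L1/L2 = -/AH/- → run A
t=14: L0/L1/L2 = -/H/- → run H
t=15: L0/L1/L2 = -/H/- → run H
t=16: L0/L1/L2 = -/H/- → run H
t=17: (idle)
t=18: (idle)
t=19: (idle)
t=20: (idle)
t=21: (idle)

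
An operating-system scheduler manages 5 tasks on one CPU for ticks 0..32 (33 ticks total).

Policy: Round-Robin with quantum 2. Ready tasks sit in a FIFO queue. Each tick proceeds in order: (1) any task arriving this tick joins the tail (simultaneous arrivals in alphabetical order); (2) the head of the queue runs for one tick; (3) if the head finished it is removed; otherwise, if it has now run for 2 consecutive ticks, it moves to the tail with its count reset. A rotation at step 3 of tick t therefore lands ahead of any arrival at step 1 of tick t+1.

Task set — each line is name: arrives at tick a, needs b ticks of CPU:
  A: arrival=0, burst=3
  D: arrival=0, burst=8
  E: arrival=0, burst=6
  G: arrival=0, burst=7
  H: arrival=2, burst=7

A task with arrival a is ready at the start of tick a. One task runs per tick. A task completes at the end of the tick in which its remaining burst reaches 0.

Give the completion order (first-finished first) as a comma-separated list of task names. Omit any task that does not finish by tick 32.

t=0: queue=[A,D,E,G] q_used=0 → run A
t=1: queue=[A,D,E,G] q_used=1 → run A
t=2: queue=[D,E,G,A,H] q_used=0 → run D
t=3: queue=[D,E,G,A,H] q_used=1 → run D
t=4: queue=[E,G,A,H,D] q_used=0 → run E
t=5: queue=[E,G,A,H,D] q_used=1 → run E
t=6: queue=[G,A,H,D,E] q_used=0 → run G
t=7: queue=[G,A,H,D,E] q_used=1 → run G
t=8: queue=[A,H,D,E,G] q_used=0 → run A
t=9: queue=[H,D,E,G] q_used=0 → run H
t=10: queue=[H,D,E,G] q_used=1 → run H
t=11: queue=[D,E,G,H] q_used=0 → run D
t=12: queue=[D,E,G,H] q_used=1 → run D
t=13: queue=[E,G,H,D] q_used=0 → run E
t=14: queue=[E,G,H,D] q_used=1 → run E
t=15: queue=[G,H,D,E] q_used=0 → run G
t=16: queue=[G,H,D,E] q_used=1 → run G
t=17: queue=[H,D,E,G] q_used=0 → run H
t=18: queue=[H,D,E,G] q_used=1 → run H
t=19: queue=[D,E,G,H] q_used=0 → run D
t=20: queue=[D,E,G,H] q_used=1 → run D
t=21: queue=[E,G,H,D] q_used=0 → run E
t=22: queue=[E,G,H,D] q_used=1 → run E
t=23: queue=[G,H,D] q_used=0 → run G
t=24: queue=[G,H,D] q_used=1 → run G
t=25: queue=[H,D,G] q_used=0 → run H
t=26: queue=[H,D,G] q_used=1 → run H
t=27: queue=[D,G,H] q_used=0 → run D
t=28: queue=[D,G,H] q_used=1 → run D
t=29: queue=[G,H] q_used=0 → run G
t=30: queue=[H] q_used=0 → run H
t=31: (idle)
t=32: (idle)

completion order = A, E, D, G, H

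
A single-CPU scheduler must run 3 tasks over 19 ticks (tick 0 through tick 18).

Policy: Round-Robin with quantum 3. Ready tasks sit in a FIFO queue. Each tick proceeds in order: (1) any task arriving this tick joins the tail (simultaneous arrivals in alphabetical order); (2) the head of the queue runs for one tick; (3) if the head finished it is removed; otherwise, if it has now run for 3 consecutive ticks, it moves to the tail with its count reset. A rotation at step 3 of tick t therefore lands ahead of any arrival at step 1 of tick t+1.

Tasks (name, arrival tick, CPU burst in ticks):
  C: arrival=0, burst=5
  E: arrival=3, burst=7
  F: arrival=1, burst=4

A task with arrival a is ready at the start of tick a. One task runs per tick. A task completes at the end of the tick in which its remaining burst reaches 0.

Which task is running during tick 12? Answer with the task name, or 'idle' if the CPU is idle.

running at tick 12 = E

t=0: queue=[C] q_used=0 → run C
t=1: queue=[C,F] q_used=1 → run C
t=2: queue=[C,F] q_used=2 → run C
t=3: queue=[F,C,E] q_used=0 → run F
t=4: queue=[F,C,E] q_used=1 → run F
t=5: queue=[F,C,E] q_used=2 → run F
t=6: queue=[C,E,F] q_used=0 → run C
t=7: queue=[C,E,F] q_used=1 → run C
t=8: queue=[E,F] q_used=0 → run E
t=9: queue=[E,F] q_used=1 → run E
t=10: queue=[E,F] q_used=2 → run E
t=11: queue=[F,E] q_used=0 → run F
t=12: queue=[E] q_used=0 → run E
t=13: queue=[E] q_used=1 → run E
t=14: queue=[E] q_used=2 → run E
t=15: queue=[E] q_used=0 → run E
t=16: (idle)
t=17: (idle)
t=18: (idle)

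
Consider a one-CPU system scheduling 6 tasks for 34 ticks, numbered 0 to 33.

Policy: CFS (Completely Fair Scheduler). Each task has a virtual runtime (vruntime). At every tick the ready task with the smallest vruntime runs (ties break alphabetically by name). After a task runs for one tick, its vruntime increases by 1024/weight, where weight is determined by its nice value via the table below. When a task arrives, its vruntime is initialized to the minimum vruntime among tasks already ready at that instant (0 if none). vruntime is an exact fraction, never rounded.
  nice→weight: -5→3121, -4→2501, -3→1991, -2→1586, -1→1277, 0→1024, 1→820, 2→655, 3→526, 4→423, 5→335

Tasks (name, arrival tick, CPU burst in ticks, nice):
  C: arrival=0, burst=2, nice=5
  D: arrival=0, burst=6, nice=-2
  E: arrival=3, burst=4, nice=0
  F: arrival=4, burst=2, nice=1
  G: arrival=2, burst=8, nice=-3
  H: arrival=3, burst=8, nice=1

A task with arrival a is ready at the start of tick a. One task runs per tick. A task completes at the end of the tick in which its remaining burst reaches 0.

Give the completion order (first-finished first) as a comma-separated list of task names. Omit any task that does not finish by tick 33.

completion order = F, C, D, E, G, H

t=0: vr[C=0 D=0] → run C
t=1: vr[C=1024/335 D=0] → run D
t=2: vr[C=1024/335 D=512/793 G=512/793] → run D
t=3: vr[C=1024/335 D=1024/793 E=512/793 G=512/793 H=512/793] → run E
t=4: vr[C=1024/335 D=1024/793 E=1305/793 F=512/793 G=512/793 H=512/793] → run F
t=5: vr[C=1024/335 D=1024/793 E=1305/793 F=307968/162565 G=512/793 H=512/793] → run G
t=6: vr[C=1024/335 D=1024/793 E=1305/793 F=307968/162565 G=1831424/1578863 H=512/793] → run H
t=7: vr[C=1024/335 D=1024/793 E=1305/793 F=307968/162565 G=1831424/1578863 H=307968/162565] → run G
t=8: vr[C=1024/335 D=1024/793 E=1305/793 F=307968/162565 G=2643456/1578863 H=307968/162565] → run D
t=9: vr[C=1024/335 D=1536/793 E=1305/793 F=307968/162565 G=2643456/1578863 H=307968/162565] → run E
t=10: vr[C=1024/335 D=1536/793 E=2098/793 F=307968/162565 G=2643456/1578863 H=307968/162565] → run G
t=11: vr[C=1024/335 D=1536/793 E=2098/793 F=307968/162565 G=3455488/1578863 H=307968/162565] → run F
t=12: vr[C=1024/335 D=1536/793 E=2098/793 G=3455488/1578863 H=307968/162565] → run H
t=13: vr[C=1024/335 D=1536/793 E=2098/793 G=3455488/1578863 H=510976/162565] → run D
t=14: vr[C=1024/335 D=2048/793 E=2098/793 G=3455488/1578863 H=510976/162565] → run G
t=15: vr[C=1024/335 D=2048/793 E=2098/793 G=4267520/1578863 H=510976/162565] → run D
t=16: vr[C=1024/335 D=2560/793 E=2098/793 G=4267520/1578863 H=510976/162565] → run E
t=17: vr[C=1024/335 D=2560/793 E=2891/793 G=4267520/1578863 H=510976/162565] → run G
t=18: vr[C=1024/335 D=2560/793 E=2891/793 G=5079552/1578863 H=510976/162565] → run C
t=19: vr[D=2560/793 E=2891/793 G=5079552/1578863 H=510976/162565] → run H
t=20: vr[D=2560/793 E=2891/793 G=5079552/1578863 H=713984/162565] → run G
t=21: vr[D=2560/793 E=2891/793 G=5891584/1578863 H=713984/162565] → run D
t=22: vr[E=2891/793 G=5891584/1578863 H=713984/162565] → run E
t=23: vr[G=5891584/1578863 H=713984/162565] → run G
t=24: vr[G=6703616/1578863 H=713984/162565] → run G
t=25: vr[H=713984/162565] → run H
t=26: vr[H=916992/162565] → run H
t=27: vr[H=224000/32513] → run H
t=28: vr[H=1323008/162565] → run H
t=29: vr[H=1526016/162565] → run H
t=30: (idle)
t=31: (idle)
t=32: (idle)
t=33: (idle)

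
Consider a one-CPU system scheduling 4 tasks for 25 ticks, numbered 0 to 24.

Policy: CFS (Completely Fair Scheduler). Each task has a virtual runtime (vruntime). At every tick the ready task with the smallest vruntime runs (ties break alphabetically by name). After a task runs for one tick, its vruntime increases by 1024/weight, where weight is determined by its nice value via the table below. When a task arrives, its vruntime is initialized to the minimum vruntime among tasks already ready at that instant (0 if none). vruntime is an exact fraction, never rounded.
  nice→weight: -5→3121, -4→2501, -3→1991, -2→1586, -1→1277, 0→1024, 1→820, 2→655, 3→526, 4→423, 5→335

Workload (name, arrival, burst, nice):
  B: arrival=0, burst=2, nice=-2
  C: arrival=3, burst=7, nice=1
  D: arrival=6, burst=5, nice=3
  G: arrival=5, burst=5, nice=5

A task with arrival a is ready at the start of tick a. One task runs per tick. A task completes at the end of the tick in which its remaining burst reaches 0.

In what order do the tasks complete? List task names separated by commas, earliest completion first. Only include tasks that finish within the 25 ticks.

t=0: vr[B=0] → run B
t=1: vr[B=512/793] → run B
t=2: (idle)
t=3: vr[C=0] → run C
t=4: vr[C=256/205] → run C
t=5: vr[C=512/205 G=512/205] → run C
t=6: vr[C=768/205 D=512/205 G=512/205] → run D
t=7: vr[C=768/205 D=239616/53915 G=512/205] → run G
t=8: vr[C=768/205 D=239616/53915 G=76288/13735] → run C
t=9: vr[C=1024/205 D=239616/53915 G=76288/13735] → run D
t=10: vr[C=1024/205 D=344576/53915 G=76288/13735] → run C
t=11: vr[C=256/41 D=344576/53915 G=76288/13735] → run G
t=12: vr[C=256/41 D=344576/53915 G=118272/13735] → run C
t=13: vr[C=1536/205 D=344576/53915 G=118272/13735] → run D
t=14: vr[C=1536/205 D=449536/53915 G=118272/13735] → run C
t=15: vr[D=449536/53915 G=118272/13735] → run D
t=16: vr[D=554496/53915 G=118272/13735] → run G
t=17: vr[D=554496/53915 G=160256/13735] → run D
t=18: vr[G=160256/13735] → run G
t=19: vr[G=40448/2747] → run G
t=20: (idle)
t=21: (idle)
t=22: (idle)
t=23: (idle)
t=24: (idle)

completion order = B, C, D, G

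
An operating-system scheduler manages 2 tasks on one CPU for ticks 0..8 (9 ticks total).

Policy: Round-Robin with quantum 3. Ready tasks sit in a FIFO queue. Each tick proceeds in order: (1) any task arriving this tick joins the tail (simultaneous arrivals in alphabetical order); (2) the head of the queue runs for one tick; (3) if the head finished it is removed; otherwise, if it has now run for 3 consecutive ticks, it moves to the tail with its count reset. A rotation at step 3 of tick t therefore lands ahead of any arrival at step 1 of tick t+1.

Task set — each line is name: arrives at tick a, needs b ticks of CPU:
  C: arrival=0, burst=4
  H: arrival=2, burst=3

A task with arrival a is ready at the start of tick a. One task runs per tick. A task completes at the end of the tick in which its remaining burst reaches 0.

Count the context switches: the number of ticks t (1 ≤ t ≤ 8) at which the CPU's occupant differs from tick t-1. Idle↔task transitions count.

t=0: queue=[C] q_used=0 → run C
t=1: queue=[C] q_used=1 → run C
t=2: queue=[C,H] q_used=2 → run C
t=3: queue=[H,C] q_used=0 → run H
t=4: queue=[H,C] q_used=1 → run H
t=5: queue=[H,C] q_used=2 → run H
t=6: queue=[C] q_used=0 → run C
t=7: (idle)
t=8: (idle)

context switches = 3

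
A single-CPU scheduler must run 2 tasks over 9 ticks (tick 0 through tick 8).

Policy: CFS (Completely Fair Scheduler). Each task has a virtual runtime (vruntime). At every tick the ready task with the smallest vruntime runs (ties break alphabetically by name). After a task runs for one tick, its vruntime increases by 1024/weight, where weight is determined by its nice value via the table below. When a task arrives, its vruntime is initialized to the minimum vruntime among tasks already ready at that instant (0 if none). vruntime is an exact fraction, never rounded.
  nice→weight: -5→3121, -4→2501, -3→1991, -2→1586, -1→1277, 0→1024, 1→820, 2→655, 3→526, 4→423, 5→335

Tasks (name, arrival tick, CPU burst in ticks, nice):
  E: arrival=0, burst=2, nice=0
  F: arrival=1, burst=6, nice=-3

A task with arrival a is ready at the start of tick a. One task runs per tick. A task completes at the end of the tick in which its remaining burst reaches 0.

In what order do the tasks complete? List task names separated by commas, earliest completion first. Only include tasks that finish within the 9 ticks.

t=0: vr[E=0] → run E
t=1: vr[E=1 F=1] → run E
t=2: vr[F=1] → run F
t=3: vr[F=3015/1991] → run F
t=4: vr[F=4039/1991] → run F
t=5: vr[F=5063/1991] → run F
t=6: vr[F=6087/1991] → run F
t=7: vr[F=7111/1991] → run F
t=8: (idle)

completion order = E, F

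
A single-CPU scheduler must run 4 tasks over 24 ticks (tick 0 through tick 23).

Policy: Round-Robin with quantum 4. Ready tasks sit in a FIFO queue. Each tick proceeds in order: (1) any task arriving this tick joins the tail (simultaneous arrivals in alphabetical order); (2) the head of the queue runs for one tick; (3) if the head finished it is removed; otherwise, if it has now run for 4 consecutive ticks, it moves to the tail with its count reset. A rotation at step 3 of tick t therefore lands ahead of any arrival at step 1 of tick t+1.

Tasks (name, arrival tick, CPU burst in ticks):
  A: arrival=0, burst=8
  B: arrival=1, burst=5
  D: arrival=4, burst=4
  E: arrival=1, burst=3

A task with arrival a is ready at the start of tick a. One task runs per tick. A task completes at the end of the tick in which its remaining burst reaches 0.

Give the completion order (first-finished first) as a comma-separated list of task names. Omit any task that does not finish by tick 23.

t=0: queue=[A] q_used=0 → run A
t=1: queue=[A,B,E] q_used=1 → run A
t=2: queue=[A,B,E] q_used=2 → run A
t=3: queue=[A,B,E] q_used=3 → run A
t=4: queue=[B,E,A,D] q_used=0 → run B
t=5: queue=[B,E,A,D] q_used=1 → run B
t=6: queue=[B,E,A,D] q_used=2 → run B
t=7: queue=[B,E,A,D] q_used=3 → run B
t=8: queue=[E,A,D,B] q_used=0 → run E
t=9: queue=[E,A,D,B] q_used=1 → run E
t=10: queue=[E,A,D,B] q_used=2 → run E
t=11: queue=[A,D,B] q_used=0 → run A
t=12: queue=[A,D,B] q_used=1 → run A
t=13: queue=[A,D,B] q_used=2 → run A
t=14: queue=[A,D,B] q_used=3 → run A
t=15: queue=[D,B] q_used=0 → run D
t=16: queue=[D,B] q_used=1 → run D
t=17: queue=[D,B] q_used=2 → run D
t=18: queue=[D,B] q_used=3 → run D
t=19: queue=[B] q_used=0 → run B
t=20: (idle)
t=21: (idle)
t=22: (idle)
t=23: (idle)

completion order = E, A, D, B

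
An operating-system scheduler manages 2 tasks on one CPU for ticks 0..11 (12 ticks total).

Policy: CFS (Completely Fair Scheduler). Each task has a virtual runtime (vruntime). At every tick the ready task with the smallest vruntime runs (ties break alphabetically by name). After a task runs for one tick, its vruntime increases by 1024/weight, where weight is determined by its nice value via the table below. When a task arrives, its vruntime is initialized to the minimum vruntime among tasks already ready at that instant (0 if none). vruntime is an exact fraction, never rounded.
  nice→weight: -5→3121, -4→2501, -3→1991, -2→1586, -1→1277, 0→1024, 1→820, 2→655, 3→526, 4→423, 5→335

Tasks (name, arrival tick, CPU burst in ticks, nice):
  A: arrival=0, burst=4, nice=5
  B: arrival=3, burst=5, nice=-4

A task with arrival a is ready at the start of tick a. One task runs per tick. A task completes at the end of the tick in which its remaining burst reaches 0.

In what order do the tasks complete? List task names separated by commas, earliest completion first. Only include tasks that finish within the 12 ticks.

completion order = A, B

t=0: vr[A=0] → run A
t=1: vr[A=1024/335] → run A
t=2: vr[A=2048/335] → run A
t=3: vr[A=3072/335 B=3072/335] → run A
t=4: vr[B=3072/335] → run B
t=5: vr[B=8026112/837835] → run B
t=6: vr[B=8369152/837835] → run B
t=7: vr[B=8712192/837835] → run B
t=8: vr[B=9055232/837835] → run B
t=9: (idle)
t=10: (idle)
t=11: (idle)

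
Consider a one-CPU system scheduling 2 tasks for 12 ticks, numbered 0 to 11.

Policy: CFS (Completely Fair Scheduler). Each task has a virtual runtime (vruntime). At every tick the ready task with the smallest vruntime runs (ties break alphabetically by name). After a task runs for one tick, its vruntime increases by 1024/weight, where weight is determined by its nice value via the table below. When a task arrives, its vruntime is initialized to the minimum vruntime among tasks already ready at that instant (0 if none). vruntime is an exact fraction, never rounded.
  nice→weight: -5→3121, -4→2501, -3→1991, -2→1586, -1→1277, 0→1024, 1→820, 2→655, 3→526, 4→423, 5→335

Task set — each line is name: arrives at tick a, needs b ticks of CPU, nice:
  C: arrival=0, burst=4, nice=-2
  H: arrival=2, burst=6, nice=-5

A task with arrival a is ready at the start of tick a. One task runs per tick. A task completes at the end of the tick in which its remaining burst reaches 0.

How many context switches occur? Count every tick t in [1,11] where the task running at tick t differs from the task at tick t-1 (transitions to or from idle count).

context switches = 4

t=0: vr[C=0] → run C
t=1: vr[C=512/793] → run C
t=2: vr[C=1024/793 H=1024/793] → run C
t=3: vr[C=1536/793 H=1024/793] → run H
t=4: vr[C=1536/793 H=4007936/2474953] → run H
t=5: vr[C=1536/793 H=4819968/2474953] → run C
t=6: vr[H=4819968/2474953] → run H
t=7: vr[H=5632000/2474953] → run H
t=8: vr[H=6444032/2474953] → run H
t=9: vr[H=7256064/2474953] → run H
t=10: (idle)
t=11: (idle)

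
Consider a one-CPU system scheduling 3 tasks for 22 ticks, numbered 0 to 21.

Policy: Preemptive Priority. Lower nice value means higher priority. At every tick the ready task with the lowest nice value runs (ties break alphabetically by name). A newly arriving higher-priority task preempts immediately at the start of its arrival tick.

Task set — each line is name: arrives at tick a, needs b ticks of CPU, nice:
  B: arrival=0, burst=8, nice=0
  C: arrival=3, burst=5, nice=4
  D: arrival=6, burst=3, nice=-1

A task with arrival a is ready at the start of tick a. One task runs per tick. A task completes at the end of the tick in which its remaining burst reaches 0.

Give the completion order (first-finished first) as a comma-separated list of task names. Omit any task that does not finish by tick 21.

t=0: ready={B} → run B
t=1: ready={B} → run B
t=2: ready={B} → run B
t=3: ready={B,C} → run B
t=4: ready={B,C} → run B
t=5: ready={B,C} → run B
t=6: ready={B,C,D} → run D
t=7: ready={B,C,D} → run D
t=8: ready={B,C,D} → run D
t=9: ready={B,C} → run B
t=10: ready={B,C} → run B
t=11: ready={C} → run C
t=12: ready={C} → run C
t=13: ready={C} → run C
t=14: ready={C} → run C
t=15: ready={C} → run C
t=16: (idle)
t=17: (idle)
t=18: (idle)
t=19: (idle)
t=20: (idle)
t=21: (idle)

completion order = D, B, C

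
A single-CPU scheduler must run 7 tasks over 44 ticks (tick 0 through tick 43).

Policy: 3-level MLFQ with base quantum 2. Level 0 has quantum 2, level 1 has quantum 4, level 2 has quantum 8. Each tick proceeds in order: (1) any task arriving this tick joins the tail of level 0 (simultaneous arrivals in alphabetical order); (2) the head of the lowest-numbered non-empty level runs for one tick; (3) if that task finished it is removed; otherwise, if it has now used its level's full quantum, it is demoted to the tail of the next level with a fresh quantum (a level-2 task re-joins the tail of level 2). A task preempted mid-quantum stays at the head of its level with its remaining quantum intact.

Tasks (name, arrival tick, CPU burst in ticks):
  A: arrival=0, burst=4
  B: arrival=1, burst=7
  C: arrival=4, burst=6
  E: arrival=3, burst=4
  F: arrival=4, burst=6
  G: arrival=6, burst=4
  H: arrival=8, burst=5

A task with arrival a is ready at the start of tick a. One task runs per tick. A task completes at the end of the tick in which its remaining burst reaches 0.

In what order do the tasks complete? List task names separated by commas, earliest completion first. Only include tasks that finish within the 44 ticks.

completion order = A, E, C, F, G, H, B

t=0: L0/L1/L2 = A/-/- → run A
t=1: L0/L1/L2 = AB/-/- → run A
t=2: L0/L1/L2 = B/A/- → run B
t=3: L0/L1/L2 = BE/A/- → run B
t=4: L0/L1/L2 = ECF/AB/- → run E
t=5: L0/L1/L2 = ECF/AB/- → run E
t=6: L0/L1/L2 = CFG/ABE/- → run C
t=7: L0/L1/L2 = CFG/ABE/- → run C
t=8: L0/L1/L2 = FGH/ABEC/- → run F
t=9: L0/L1/L2 = FGH/ABEC/- → run F
t=10: L0/L1/L2 = GH/ABECF/- → run G
t=11: L0/L1/L2 = GH/ABECF/- → run G
t=12: L0/L1/L2 = H/ABECFG/- → run H
t=13: L0/L1/L2 = H/ABECFG/- → run H
t=14: L0/L1/L2 = -/ABECFGH/- → run A
t=15: L0/L1/L2 = -/ABECFGH/- → run A
t=16: L0/L1/L2 = -/BECFGH/- → run B
t=17: L0/L1/L2 = -/BECFGH/- → run B
t=18: L0/L1/L2 = -/BECFGH/- → run B
t=19: L0/L1/L2 = -/BECFGH/- → run B
t=20: L0/L1/L2 = -/ECFGH/B → run E
t=21: L0/L1/L2 = -/ECFGH/B → run E
t=22: L0/L1/L2 = -/CFGH/B → run C
t=23: L0/L1/L2 = -/CFGH/B → run C
t=24: L0/L1/L2 = -/CFGH/B → run C
t=25: L0/L1/L2 = -/CFGH/B → run C
t=26: L0/L1/L2 = -/FGH/B → run F
t=27: L0/L1/L2 = -/FGH/B → run F
t=28: L0/L1/L2 = -/FGH/B → run F
t=29: L0/L1/L2 = -/FGH/B → run F
t=30: L0/L1/L2 = -/GH/B → run G
t=31: L0/L1/L2 = -/GH/B → run G
t=32: L0/L1/L2 = -/H/B → run H
t=33: L0/L1/L2 = -/H/B → run H
t=34: L0/L1/L2 = -/H/B → run H
t=35: L0/L1/L2 = -/-/B → run B
t=36: (idle)
t=37: (idle)
t=38: (idle)
t=39: (idle)
t=40: (idle)
t=41: (idle)
t=42: (idle)
t=43: (idle)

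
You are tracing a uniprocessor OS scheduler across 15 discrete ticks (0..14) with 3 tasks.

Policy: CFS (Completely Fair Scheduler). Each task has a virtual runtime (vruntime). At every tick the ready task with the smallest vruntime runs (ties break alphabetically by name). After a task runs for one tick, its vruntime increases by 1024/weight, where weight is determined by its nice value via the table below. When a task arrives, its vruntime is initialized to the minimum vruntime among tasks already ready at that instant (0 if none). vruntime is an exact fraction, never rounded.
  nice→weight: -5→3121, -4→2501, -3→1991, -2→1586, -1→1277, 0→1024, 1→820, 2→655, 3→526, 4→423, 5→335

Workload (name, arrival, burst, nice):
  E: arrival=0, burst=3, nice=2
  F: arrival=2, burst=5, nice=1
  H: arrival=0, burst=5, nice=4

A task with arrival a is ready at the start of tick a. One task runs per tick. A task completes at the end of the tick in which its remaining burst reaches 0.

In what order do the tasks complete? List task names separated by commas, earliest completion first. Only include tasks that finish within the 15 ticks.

completion order = E, F, H

t=0: vr[E=0 H=0] → run E
t=1: vr[E=1024/655 H=0] → run H
t=2: vr[E=1024/655 F=1024/655 H=1024/423] → run E
t=3: vr[E=2048/655 F=1024/655 H=1024/423] → run F
t=4: vr[E=2048/655 F=15104/5371 H=1024/423] → run H
t=5: vr[E=2048/655 F=15104/5371 H=2048/423] → run F
t=6: vr[E=2048/655 F=109056/26855 H=2048/423] → run E
t=7: vr[F=109056/26855 H=2048/423] → run F
t=8: vr[F=142592/26855 H=2048/423] → run H
t=9: vr[F=142592/26855 H=1024/141] → run F
t=10: vr[F=176128/26855 H=1024/141] → run F
t=11: vr[H=1024/141] → run H
t=12: vr[H=4096/423] → run H
t=13: (idle)
t=14: (idle)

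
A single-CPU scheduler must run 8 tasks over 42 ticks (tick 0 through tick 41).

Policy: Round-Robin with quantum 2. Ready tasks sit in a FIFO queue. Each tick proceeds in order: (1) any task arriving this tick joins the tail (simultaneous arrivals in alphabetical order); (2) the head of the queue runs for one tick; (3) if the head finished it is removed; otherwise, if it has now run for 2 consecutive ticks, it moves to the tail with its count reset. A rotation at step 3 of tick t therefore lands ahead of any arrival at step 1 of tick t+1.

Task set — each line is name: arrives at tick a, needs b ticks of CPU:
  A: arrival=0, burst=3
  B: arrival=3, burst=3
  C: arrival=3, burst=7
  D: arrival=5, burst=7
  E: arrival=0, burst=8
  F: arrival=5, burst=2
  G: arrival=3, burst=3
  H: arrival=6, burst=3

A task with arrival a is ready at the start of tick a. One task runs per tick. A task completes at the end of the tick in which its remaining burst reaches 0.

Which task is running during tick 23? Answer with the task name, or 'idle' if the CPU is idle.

running at tick 23 = E

t=0: queue=[A,E] q_used=0 → run A
t=1: queue=[A,E] q_used=1 → run A
t=2: queue=[E,A] q_used=0 → run E
t=3: queue=[E,A,B,C,G] q_used=1 → run E
t=4: queue=[A,B,C,G,E] q_used=0 → run A
t=5: queue=[B,C,G,E,D,F] q_used=0 → run B
t=6: queue=[B,C,G,E,D,F,H] q_used=1 → run B
t=7: queue=[C,G,E,D,F,H,B] q_used=0 → run C
t=8: queue=[C,G,E,D,F,H,B] q_used=1 → run C
t=9: queue=[G,E,D,F,H,B,C] q_used=0 → run G
t=10: queue=[G,E,D,F,H,B,C] q_used=1 → run G
t=11: queue=[E,D,F,H,B,C,G] q_used=0 → run E
t=12: queue=[E,D,F,H,B,C,G] q_used=1 → run E
t=13: queue=[D,F,H,B,C,G,E] q_used=0 → run D
t=14: queue=[D,F,H,B,C,G,E] q_used=1 → run D
t=15: queue=[F,H,B,C,G,E,D] q_used=0 → run F
t=16: queue=[F,H,B,C,G,E,D] q_used=1 → run F
t=17: queue=[H,B,C,G,E,D] q_used=0 → run H
t=18: queue=[H,B,C,G,E,D] q_used=1 → run H
t=19: queue=[B,C,G,E,D,H] q_used=0 → run B
t=20: queue=[C,G,E,D,H] q_used=0 → run C
t=21: queue=[C,G,E,D,H] q_used=1 → run C
t=22: queue=[G,E,D,H,C] q_used=0 → run G
t=23: queue=[E,D,H,C] q_used=0 → run E
t=24: queue=[E,D,H,C] q_used=1 → run E
t=25: queue=[D,H,C,E] q_used=0 → run D
t=26: queue=[D,H,C,E] q_used=1 → run D
t=27: queue=[H,C,E,D] q_used=0 → run H
t=28: queue=[C,E,D] q_used=0 → run C
t=29: queue=[C,E,D] q_used=1 → run C
t=30: queue=[E,D,C] q_used=0 → run E
t=31: queue=[E,D,C] q_used=1 → run E
t=32: queue=[D,C] q_used=0 → run D
t=33: queue=[D,C] q_used=1 → run D
t=34: queue=[C,D] q_used=0 → run C
t=35: queue=[D] q_used=0 → run D
t=36: (idle)
t=37: (idle)
t=38: (idle)
t=39: (idle)
t=40: (idle)
t=41: (idle)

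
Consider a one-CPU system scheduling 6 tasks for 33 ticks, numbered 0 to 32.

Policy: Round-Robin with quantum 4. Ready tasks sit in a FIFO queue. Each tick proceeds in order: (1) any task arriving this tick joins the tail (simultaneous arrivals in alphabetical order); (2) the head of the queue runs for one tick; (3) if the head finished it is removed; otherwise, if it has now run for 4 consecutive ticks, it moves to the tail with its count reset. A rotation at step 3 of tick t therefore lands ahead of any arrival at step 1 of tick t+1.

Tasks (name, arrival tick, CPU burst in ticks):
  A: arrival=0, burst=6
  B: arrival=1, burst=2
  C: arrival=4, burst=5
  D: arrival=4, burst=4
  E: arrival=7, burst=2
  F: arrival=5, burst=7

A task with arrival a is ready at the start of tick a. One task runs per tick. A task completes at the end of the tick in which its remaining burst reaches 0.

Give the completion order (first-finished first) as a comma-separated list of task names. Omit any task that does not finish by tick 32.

completion order = B, A, D, E, C, F

t=0: queue=[A] q_used=0 → run A
t=1: queue=[A,B] q_used=1 → run A
t=2: queue=[A,B] q_used=2 → run A
t=3: queue=[A,B] q_used=3 → run A
t=4: queue=[B,A,C,D] q_used=0 → run B
t=5: queue=[B,A,C,D,F] q_used=1 → run B
t=6: queue=[A,C,D,F] q_used=0 → run A
t=7: queue=[A,C,D,F,E] q_used=1 → run A
t=8: queue=[C,D,F,E] q_used=0 → run C
t=9: queue=[C,D,F,E] q_used=1 → run C
t=10: queue=[C,D,F,E] q_used=2 → run C
t=11: queue=[C,D,F,E] q_used=3 → run C
t=12: queue=[D,F,E,C] q_used=0 → run D
t=13: queue=[D,F,E,C] q_used=1 → run D
t=14: queue=[D,F,E,C] q_used=2 → run D
t=15: queue=[D,F,E,C] q_used=3 → run D
t=16: queue=[F,E,C] q_used=0 → run F
t=17: queue=[F,E,C] q_used=1 → run F
t=18: queue=[F,E,C] q_used=2 → run F
t=19: queue=[F,E,C] q_used=3 → run F
t=20: queue=[E,C,F] q_used=0 → run E
t=21: queue=[E,C,F] q_used=1 → run E
t=22: queue=[C,F] q_used=0 → run C
t=23: queue=[F] q_used=0 → run F
t=24: queue=[F] q_used=1 → run F
t=25: queue=[F] q_used=2 → run F
t=26: (idle)
t=27: (idle)
t=28: (idle)
t=29: (idle)
t=30: (idle)
t=31: (idle)
t=32: (idle)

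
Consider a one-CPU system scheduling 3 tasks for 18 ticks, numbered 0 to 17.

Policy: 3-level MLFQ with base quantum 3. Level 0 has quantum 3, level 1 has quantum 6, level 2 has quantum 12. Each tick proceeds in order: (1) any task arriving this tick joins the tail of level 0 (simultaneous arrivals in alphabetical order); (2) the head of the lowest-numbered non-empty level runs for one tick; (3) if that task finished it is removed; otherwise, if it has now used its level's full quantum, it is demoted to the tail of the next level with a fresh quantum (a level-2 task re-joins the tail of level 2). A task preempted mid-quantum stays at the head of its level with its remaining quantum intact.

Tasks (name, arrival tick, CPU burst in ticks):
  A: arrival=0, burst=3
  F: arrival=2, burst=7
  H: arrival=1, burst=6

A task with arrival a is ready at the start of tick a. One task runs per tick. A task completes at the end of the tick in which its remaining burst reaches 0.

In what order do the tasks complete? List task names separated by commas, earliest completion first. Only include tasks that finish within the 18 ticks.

t=0: L0/L1/L2 = A/-/- → run A
t=1: L0/L1/L2 = AH/-/- → run A
t=2: L0/L1/L2 = AHF/-/- → run A
t=3: L0/L1/L2 = HF/-/- → run H
t=4: L0/L1/L2 = HF/-/- → run H
t=5: L0/L1/L2 = HF/-/- → run H
t=6: L0/L1/L2 = F/H/- → run F
t=7: L0/L1/L2 = F/H/- → run F
t=8: L0/L1/L2 = F/H/- → run F
t=9: L0/L1/L2 = -/HF/- → run H
t=10: L0/L1/L2 = -/HF/- → run H
t=11: L0/L1/L2 = -/HF/- → run H
t=12: L0/L1/L2 = -/F/- → run F
t=13: L0/L1/L2 = -/F/- → run F
t=14: L0/L1/L2 = -/F/- → run F
t=15: L0/L1/L2 = -/F/- → run F
t=16: (idle)
t=17: (idle)

completion order = A, H, F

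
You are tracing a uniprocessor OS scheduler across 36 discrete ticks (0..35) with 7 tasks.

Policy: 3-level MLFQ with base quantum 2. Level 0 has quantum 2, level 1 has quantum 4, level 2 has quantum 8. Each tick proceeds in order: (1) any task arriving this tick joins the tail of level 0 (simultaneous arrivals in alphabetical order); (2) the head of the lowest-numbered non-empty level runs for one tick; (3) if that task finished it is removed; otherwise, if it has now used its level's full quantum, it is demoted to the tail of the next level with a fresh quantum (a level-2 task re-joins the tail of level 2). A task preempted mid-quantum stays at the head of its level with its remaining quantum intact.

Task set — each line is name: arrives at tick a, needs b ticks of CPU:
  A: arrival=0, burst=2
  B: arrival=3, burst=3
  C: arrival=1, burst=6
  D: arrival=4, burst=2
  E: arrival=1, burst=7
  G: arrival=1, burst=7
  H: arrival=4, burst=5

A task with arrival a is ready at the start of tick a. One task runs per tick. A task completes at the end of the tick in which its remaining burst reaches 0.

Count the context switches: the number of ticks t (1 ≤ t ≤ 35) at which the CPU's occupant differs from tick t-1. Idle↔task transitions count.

t=0: L0/L1/L2 = A/-/- → run A
t=1: L0/L1/L2 = ACEG/-/- → run A
t=2: L0/L1/L2 = CEG/-/- → run C
t=3: L0/L1/L2 = CEGB/-/- → run C
t=4: L0/L1/L2 = EGBDH/C/- → run E
t=5: L0/L1/L2 = EGBDH/C/- → run E
t=6: L0/L1/L2 = GBDH/CE/- → run G
t=7: L0/L1/L2 = GBDH/CE/- → run G
t=8: L0/L1/L2 = BDH/CEG/- → run B
t=9: L0/L1/L2 = BDH/CEG/- → run B
t=10: L0/L1/L2 = DH/CEGB/- → run D
t=11: L0/L1/L2 = DH/CEGB/- → run D
t=12: L0/L1/L2 = H/CEGB/- → run H
t=13: L0/L1/L2 = H/CEGB/- → run H
t=14: L0/L1/L2 = -/CEGBH/- → run C
t=15: L0/L1/L2 = -/CEGBH/- → run C
t=16: L0/L1/L2 = -/CEGBH/- → run C
t=17: L0/L1/L2 = -/CEGBH/- → run C
t=18: L0/L1/L2 = -/EGBH/- → run E
t=19: L0/L1/L2 = -/EGBH/- → run E
t=20: L0/L1/L2 = -/EGBH/- → run E
t=21: L0/L1/L2 = -/EGBH/- → run E
t=22: L0/L1/L2 = -/GBH/E → run G
t=23: L0/L1/L2 = -/GBH/E → run G
t=24: L0/L1/L2 = -/GBH/E → run G
t=25: L0/L1/L2 = -/GBH/E → run G
t=26: L0/L1/L2 = -/BH/EG → run B
t=27: L0/L1/L2 = -/H/EG → run H
t=28: L0/L1/L2 = -/H/EG → run H
t=29: L0/L1/L2 = -/H/EG → run H
t=30: L0/L1/L2 = -/-/EG → run E
t=31: L0/L1/L2 = -/-/G → run G
t=32: (idle)
t=33: (idle)
t=34: (idle)
t=35: (idle)

context switches = 14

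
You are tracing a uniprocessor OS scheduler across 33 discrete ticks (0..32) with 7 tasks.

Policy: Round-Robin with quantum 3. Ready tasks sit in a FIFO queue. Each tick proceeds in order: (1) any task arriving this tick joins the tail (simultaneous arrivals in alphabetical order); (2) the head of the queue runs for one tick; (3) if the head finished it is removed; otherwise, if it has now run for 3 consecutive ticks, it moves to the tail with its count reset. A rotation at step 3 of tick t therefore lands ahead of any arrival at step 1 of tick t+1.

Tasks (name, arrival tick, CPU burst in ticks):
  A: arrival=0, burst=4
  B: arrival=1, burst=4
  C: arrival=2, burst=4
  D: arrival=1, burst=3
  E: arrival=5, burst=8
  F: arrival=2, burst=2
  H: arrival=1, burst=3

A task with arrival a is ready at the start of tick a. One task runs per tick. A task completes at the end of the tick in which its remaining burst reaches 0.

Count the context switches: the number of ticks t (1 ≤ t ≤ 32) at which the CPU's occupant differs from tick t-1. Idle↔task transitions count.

context switches = 11

t=0: queue=[A] q_used=0 → run A
t=1: queue=[A,B,D,H] q_used=1 → run A
t=2: queue=[A,B,D,H,C,F] q_used=2 → run A
t=3: queue=[B,D,H,C,F,A] q_used=0 → run B
t=4: queue=[B,D,H,C,F,A] q_used=1 → run B
t=5: queue=[B,D,H,C,F,A,E] q_used=2 → run B
t=6: queue=[D,H,C,F,A,E,B] q_used=0 → run D
t=7: queue=[D,H,C,F,A,E,B] q_used=1 → run D
t=8: queue=[D,H,C,F,A,E,B] q_used=2 → run D
t=9: queue=[H,C,F,A,E,B] q_used=0 → run H
t=10: queue=[H,C,F,A,E,B] q_used=1 → run H
t=11: queue=[H,C,F,A,E,B] q_used=2 → run H
t=12: queue=[C,F,A,E,B] q_used=0 → run C
t=13: queue=[C,F,A,E,B] q_used=1 → run C
t=14: queue=[C,F,A,E,B] q_used=2 → run C
t=15: queue=[F,A,E,B,C] q_used=0 → run F
t=16: queue=[F,A,E,B,C] q_used=1 → run F
t=17: queue=[A,E,B,C] q_used=0 → run A
t=18: queue=[E,B,C] q_used=0 → run E
t=19: queue=[E,B,C] q_used=1 → run E
t=20: queue=[E,B,C] q_used=2 → run E
t=21: queue=[B,C,E] q_used=0 → run B
t=22: queue=[C,E] q_used=0 → run C
t=23: queue=[E] q_used=0 → run E
t=24: queue=[E] q_used=1 → run E
t=25: queue=[E] q_used=2 → run E
t=26: queue=[E] q_used=0 → run E
t=27: queue=[E] q_used=1 → run E
t=28: (idle)
t=29: (idle)
t=30: (idle)
t=31: (idle)
t=32: (idle)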